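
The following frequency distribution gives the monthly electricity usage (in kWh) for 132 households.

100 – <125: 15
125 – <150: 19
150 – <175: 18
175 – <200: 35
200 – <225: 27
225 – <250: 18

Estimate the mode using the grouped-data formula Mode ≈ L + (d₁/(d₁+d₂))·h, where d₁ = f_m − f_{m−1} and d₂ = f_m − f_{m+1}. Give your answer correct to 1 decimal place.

192.0

Modal class: 175 – <200 (highest frequency 35).
d₁ = 35 − 18 = 17, d₂ = 35 − 27 = 8
Mode ≈ 175 + (17/(17+8)) × 25 = 175 + 17.0000 = 192.0000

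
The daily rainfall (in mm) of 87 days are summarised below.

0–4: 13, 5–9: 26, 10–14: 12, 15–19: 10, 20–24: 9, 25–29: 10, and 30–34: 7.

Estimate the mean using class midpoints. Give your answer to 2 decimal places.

13.95

Midpoints: 2, 7, 12, 17, 22, 27, 32
Σfm = 13×2 + 26×7 + 12×12 + 10×17 + 9×22 + 10×27 + 7×32 = 1214
n = Σf = 87
Mean = 1214 / 87 = 13.9540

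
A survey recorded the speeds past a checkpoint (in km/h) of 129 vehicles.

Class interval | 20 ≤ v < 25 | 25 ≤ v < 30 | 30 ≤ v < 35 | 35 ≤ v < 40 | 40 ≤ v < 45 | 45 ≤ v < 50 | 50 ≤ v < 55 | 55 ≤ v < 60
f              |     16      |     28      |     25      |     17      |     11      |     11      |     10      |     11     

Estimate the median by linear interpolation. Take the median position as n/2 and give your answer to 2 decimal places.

34.10

Cumulative frequencies: 16, 44, 69, 86, 97, 108, 118, 129
n = 129; position = n/2 = 64.5.
This falls in the class 30 ≤ v < 35: L = 30, F = 44, f = 25, h = 5.
Median ≈ 30 + ((64.5 − 44) / 25) × 5 = 34.1000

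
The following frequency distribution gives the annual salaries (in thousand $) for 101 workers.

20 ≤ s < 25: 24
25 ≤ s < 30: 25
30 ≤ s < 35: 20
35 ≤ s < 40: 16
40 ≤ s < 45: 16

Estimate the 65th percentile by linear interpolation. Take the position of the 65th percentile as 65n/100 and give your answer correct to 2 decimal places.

34.16

Cumulative frequencies: 24, 49, 69, 85, 101
n = 101; position = 65n/100 = 65.65.
This falls in the class 30 ≤ s < 35: L = 30, F = 49, f = 20, h = 5.
65th percentile ≈ 30 + ((65.65 − 49) / 20) × 5 = 34.1625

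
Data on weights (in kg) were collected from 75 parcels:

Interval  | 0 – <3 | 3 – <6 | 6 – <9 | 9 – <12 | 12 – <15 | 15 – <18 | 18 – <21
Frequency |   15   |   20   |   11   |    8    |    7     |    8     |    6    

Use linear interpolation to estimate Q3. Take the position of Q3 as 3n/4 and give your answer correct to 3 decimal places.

Cumulative frequencies: 15, 35, 46, 54, 61, 69, 75
n = 75; position = 3n/4 = 56.25.
This falls in the class 12 – <15: L = 12, F = 54, f = 7, h = 3.
Upper quartile ≈ 12 + ((56.25 − 54) / 7) × 3 = 12.9643

12.964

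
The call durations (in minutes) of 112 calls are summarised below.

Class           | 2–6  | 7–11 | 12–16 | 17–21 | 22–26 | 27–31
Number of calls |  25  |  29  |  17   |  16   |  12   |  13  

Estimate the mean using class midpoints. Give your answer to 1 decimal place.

Midpoints: 4, 9, 14, 19, 24, 29
Σfm = 25×4 + 29×9 + 17×14 + 16×19 + 12×24 + 13×29 = 1568
n = Σf = 112
Mean = 1568 / 112 = 14.0000

14.0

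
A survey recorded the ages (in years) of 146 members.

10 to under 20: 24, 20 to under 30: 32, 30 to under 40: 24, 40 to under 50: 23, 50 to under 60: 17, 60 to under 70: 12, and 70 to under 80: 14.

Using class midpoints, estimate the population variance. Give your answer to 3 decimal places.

Midpoints: 15, 25, 35, 45, 55, 65, 75
n = 146, Σfm = 5800, mean = 39.7260
Σfm² = 282250
Σf(m − x̄)² = Σfm² − (Σfm)²/n = 282250 − 5800²/146 = 51839.0411
Population variance = 51839.0411 / 146 = 355.0619

355.062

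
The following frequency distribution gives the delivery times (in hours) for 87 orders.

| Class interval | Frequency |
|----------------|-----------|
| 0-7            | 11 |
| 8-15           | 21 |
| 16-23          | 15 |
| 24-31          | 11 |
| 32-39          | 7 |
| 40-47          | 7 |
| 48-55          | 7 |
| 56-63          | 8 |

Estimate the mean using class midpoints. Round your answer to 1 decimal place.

26.0

Midpoints: 3.5, 11.5, 19.5, 27.5, 35.5, 43.5, 51.5, 59.5
Σfm = 11×3.5 + 21×11.5 + 15×19.5 + 11×27.5 + 7×35.5 + 7×43.5 + 7×51.5 + 8×59.5 = 2264.5
n = Σf = 87
Mean = 2264.5 / 87 = 26.0287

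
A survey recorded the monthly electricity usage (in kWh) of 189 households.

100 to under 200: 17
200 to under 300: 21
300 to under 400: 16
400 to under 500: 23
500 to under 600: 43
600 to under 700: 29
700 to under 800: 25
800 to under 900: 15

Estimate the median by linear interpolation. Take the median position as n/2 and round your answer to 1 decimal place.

540.7

Cumulative frequencies: 17, 38, 54, 77, 120, 149, 174, 189
n = 189; position = n/2 = 94.5.
This falls in the class 500 to under 600: L = 500, F = 77, f = 43, h = 100.
Median ≈ 500 + ((94.5 − 77) / 43) × 100 = 540.6977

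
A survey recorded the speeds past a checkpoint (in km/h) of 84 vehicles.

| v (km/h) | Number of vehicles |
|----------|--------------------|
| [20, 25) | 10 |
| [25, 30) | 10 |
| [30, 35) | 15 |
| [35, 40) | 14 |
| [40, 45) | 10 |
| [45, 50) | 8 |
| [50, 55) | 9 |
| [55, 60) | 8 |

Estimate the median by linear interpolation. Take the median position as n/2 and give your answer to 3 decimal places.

37.500

Cumulative frequencies: 10, 20, 35, 49, 59, 67, 76, 84
n = 84; position = n/2 = 42.
This falls in the class [35, 40): L = 35, F = 35, f = 14, h = 5.
Median ≈ 35 + ((42 − 35) / 14) × 5 = 37.5000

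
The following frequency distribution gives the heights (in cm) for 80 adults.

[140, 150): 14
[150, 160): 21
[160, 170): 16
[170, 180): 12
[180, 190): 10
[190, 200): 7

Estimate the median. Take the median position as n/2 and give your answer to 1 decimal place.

163.1

Cumulative frequencies: 14, 35, 51, 63, 73, 80
n = 80; position = n/2 = 40.
This falls in the class [160, 170): L = 160, F = 35, f = 16, h = 10.
Median ≈ 160 + ((40 − 35) / 16) × 10 = 163.1250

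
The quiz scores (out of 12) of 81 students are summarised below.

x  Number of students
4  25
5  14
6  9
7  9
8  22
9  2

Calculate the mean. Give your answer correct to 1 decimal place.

5.9

Values: 4, 5, 6, 7, 8, 9
Σfx = 25×4 + 14×5 + 9×6 + 9×7 + 22×8 + 2×9 = 481
n = Σf = 81
Mean = 481 / 81 = 5.9383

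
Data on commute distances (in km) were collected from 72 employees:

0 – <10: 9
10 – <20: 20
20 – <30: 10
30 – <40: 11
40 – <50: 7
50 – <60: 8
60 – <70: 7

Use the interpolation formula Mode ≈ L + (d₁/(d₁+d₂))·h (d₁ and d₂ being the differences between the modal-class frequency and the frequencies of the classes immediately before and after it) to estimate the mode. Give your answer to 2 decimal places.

15.24

Modal class: 10 – <20 (highest frequency 20).
d₁ = 20 − 9 = 11, d₂ = 20 − 10 = 10
Mode ≈ 10 + (11/(11+10)) × 10 = 10 + 5.2381 = 15.2381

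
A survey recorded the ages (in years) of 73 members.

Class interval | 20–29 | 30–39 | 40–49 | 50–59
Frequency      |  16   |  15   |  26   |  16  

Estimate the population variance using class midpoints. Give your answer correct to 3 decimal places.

112.104

Midpoints: 24.5, 34.5, 44.5, 54.5
n = 73, Σfm = 2938.5, mean = 40.2534
Σfm² = 126468.25
Σf(m − x̄)² = Σfm² − (Σfm)²/n = 126468.25 − 2938.5²/73 = 8183.5616
Population variance = 8183.5616 / 73 = 112.1036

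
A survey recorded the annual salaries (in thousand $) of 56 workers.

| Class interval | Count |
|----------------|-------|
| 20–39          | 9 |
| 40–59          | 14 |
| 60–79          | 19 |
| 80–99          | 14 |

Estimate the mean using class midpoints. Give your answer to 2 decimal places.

Midpoints: 29.5, 49.5, 69.5, 89.5
Σfm = 9×29.5 + 14×49.5 + 19×69.5 + 14×89.5 = 3532
n = Σf = 56
Mean = 3532 / 56 = 63.0714

63.07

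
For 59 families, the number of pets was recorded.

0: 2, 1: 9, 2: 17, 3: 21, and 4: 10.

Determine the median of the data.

Cumulative frequencies: 2, 11, 28, 49, 59
n = 59, so the median is the value in position (n+1)/2 = 30.
Position 30 falls at value 3.

3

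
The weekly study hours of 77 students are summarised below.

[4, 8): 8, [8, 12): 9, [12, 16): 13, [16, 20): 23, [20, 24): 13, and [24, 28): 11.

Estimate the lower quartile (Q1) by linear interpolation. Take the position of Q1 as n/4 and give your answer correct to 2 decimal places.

12.69

Cumulative frequencies: 8, 17, 30, 53, 66, 77
n = 77; position = n/4 = 19.25.
This falls in the class [12, 16): L = 12, F = 17, f = 13, h = 4.
Lower quartile ≈ 12 + ((19.25 − 17) / 13) × 4 = 12.6923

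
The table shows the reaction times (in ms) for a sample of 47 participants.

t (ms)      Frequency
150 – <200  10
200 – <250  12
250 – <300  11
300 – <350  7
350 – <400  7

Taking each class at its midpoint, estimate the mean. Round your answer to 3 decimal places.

263.298

Midpoints: 175, 225, 275, 325, 375
Σfm = 10×175 + 12×225 + 11×275 + 7×325 + 7×375 = 12375
n = Σf = 47
Mean = 12375 / 47 = 263.2979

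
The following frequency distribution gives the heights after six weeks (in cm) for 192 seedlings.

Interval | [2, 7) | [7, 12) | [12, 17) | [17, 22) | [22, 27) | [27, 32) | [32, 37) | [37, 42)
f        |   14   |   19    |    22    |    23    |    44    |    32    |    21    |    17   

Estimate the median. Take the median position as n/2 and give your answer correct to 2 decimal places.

24.05

Cumulative frequencies: 14, 33, 55, 78, 122, 154, 175, 192
n = 192; position = n/2 = 96.
This falls in the class [22, 27): L = 22, F = 78, f = 44, h = 5.
Median ≈ 22 + ((96 − 78) / 44) × 5 = 24.0455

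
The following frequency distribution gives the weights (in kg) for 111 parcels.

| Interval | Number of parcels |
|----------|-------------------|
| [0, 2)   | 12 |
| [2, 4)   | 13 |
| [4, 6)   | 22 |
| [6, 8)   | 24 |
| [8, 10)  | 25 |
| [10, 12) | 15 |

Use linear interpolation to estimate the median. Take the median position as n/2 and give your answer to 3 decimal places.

6.708

Cumulative frequencies: 12, 25, 47, 71, 96, 111
n = 111; position = n/2 = 55.5.
This falls in the class [6, 8): L = 6, F = 47, f = 24, h = 2.
Median ≈ 6 + ((55.5 − 47) / 24) × 2 = 6.7083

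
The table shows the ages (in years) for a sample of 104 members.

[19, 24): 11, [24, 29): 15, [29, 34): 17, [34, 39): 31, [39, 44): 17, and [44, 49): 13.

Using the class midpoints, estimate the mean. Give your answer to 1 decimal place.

Midpoints: 21.5, 26.5, 31.5, 36.5, 41.5, 46.5
Σfm = 11×21.5 + 15×26.5 + 17×31.5 + 31×36.5 + 17×41.5 + 13×46.5 = 3611
n = Σf = 104
Mean = 3611 / 104 = 34.7212

34.7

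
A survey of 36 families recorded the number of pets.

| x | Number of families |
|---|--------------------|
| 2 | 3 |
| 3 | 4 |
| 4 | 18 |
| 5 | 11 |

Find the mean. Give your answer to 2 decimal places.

Values: 2, 3, 4, 5
Σfx = 3×2 + 4×3 + 18×4 + 11×5 = 145
n = Σf = 36
Mean = 145 / 36 = 4.0278

4.03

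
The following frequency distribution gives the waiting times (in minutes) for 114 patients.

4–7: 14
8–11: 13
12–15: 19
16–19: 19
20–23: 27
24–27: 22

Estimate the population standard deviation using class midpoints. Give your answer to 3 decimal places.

6.594

Midpoints: 5.5, 9.5, 13.5, 17.5, 21.5, 25.5
n = 114, Σfm = 1931, mean = 16.9386
Σfm² = 37664.5
Σf(m − x̄)² = Σfm² − (Σfm)²/n = 37664.5 − 1931²/114 = 4956.0702
Population variance = 4956.0702 / 114 = 43.4743
Standard deviation = √43.4743 = 6.5935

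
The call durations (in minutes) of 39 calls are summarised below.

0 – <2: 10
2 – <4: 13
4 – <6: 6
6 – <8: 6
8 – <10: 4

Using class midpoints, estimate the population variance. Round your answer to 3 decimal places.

6.743

Midpoints: 1, 3, 5, 7, 9
n = 39, Σfm = 157, mean = 4.0256
Σfm² = 895
Σf(m − x̄)² = Σfm² − (Σfm)²/n = 895 − 157²/39 = 262.9744
Population variance = 262.9744 / 39 = 6.7429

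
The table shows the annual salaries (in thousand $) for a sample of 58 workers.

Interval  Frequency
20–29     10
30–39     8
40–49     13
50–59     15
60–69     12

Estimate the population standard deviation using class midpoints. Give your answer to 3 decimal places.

Midpoints: 24.5, 34.5, 44.5, 54.5, 64.5
n = 58, Σfm = 2691, mean = 46.3966
Σfm² = 135744.5
Σf(m − x̄)² = Σfm² − (Σfm)²/n = 135744.5 − 2691²/58 = 10891.3793
Population variance = 10891.3793 / 58 = 187.7824
Standard deviation = √187.7824 = 13.7034

13.703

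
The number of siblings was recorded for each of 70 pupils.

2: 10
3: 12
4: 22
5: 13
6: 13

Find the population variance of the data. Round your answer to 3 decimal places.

Values: 2, 3, 4, 5, 6
n = 70, Σfx = 287, mean = 4.1000
Σfx² = 1293
Σf(x − x̄)² = Σfx² − (Σfx)²/n = 1293 − 287²/70 = 116.3000
Population variance = 116.3000 / 70 = 1.6614

1.661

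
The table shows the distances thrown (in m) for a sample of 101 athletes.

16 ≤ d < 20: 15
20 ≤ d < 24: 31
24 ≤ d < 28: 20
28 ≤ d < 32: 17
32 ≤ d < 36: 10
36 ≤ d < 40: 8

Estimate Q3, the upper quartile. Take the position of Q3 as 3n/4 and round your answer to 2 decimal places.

Cumulative frequencies: 15, 46, 66, 83, 93, 101
n = 101; position = 3n/4 = 75.75.
This falls in the class 28 ≤ d < 32: L = 28, F = 66, f = 17, h = 4.
Upper quartile ≈ 28 + ((75.75 − 66) / 17) × 4 = 30.2941

30.29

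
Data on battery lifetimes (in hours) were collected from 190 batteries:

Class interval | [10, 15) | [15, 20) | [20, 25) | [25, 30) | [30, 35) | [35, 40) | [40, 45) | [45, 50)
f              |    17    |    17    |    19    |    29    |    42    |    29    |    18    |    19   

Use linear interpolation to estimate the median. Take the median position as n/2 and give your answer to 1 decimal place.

31.5

Cumulative frequencies: 17, 34, 53, 82, 124, 153, 171, 190
n = 190; position = n/2 = 95.
This falls in the class [30, 35): L = 30, F = 82, f = 42, h = 5.
Median ≈ 30 + ((95 − 82) / 42) × 5 = 31.5476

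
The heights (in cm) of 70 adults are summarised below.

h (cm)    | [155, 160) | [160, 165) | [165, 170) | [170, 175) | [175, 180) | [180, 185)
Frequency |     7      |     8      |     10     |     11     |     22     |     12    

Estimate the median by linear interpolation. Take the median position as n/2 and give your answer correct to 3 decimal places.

174.545

Cumulative frequencies: 7, 15, 25, 36, 58, 70
n = 70; position = n/2 = 35.
This falls in the class [170, 175): L = 170, F = 25, f = 11, h = 5.
Median ≈ 170 + ((35 − 25) / 11) × 5 = 174.5455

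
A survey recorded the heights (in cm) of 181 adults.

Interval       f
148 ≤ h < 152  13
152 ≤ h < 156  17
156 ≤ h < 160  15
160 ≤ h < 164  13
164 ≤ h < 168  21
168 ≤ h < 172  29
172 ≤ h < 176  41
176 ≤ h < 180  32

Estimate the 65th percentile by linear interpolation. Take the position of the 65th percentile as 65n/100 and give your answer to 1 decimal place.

172.9

Cumulative frequencies: 13, 30, 45, 58, 79, 108, 149, 181
n = 181; position = 65n/100 = 117.65.
This falls in the class 172 ≤ h < 176: L = 172, F = 108, f = 41, h = 4.
65th percentile ≈ 172 + ((117.65 − 108) / 41) × 4 = 172.9415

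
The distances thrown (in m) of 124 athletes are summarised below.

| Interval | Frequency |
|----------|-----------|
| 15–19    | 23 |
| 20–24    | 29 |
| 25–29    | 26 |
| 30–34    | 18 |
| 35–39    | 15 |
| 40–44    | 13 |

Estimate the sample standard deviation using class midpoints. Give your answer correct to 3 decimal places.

Midpoints: 17, 22, 27, 32, 37, 42
n = 124, Σfm = 3408, mean = 27.4839
Σfm² = 101536
Σf(m − x̄)² = Σfm² − (Σfm)²/n = 101536 − 3408²/124 = 7870.9677
Sample variance = 7870.9677 / 123 = 63.9916
Standard deviation = √63.9916 = 7.9995

7.999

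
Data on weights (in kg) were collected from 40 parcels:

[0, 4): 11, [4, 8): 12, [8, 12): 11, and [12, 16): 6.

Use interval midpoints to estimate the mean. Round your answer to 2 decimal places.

Midpoints: 2, 6, 10, 14
Σfm = 11×2 + 12×6 + 11×10 + 6×14 = 288
n = Σf = 40
Mean = 288 / 40 = 7.2000

7.20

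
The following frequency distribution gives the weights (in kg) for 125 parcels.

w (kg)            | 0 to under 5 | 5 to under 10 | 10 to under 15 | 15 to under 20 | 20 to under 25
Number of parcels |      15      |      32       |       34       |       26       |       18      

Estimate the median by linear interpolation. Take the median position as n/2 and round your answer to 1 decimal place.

Cumulative frequencies: 15, 47, 81, 107, 125
n = 125; position = n/2 = 62.5.
This falls in the class 10 to under 15: L = 10, F = 47, f = 34, h = 5.
Median ≈ 10 + ((62.5 − 47) / 34) × 5 = 12.2794

12.3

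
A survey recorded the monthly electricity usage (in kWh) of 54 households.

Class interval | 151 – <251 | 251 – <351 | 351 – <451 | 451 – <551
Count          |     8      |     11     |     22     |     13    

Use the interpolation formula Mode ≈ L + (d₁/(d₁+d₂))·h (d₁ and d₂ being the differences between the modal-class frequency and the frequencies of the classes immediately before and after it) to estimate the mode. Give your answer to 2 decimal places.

Modal class: 351 – <451 (highest frequency 22).
d₁ = 22 − 11 = 11, d₂ = 22 − 13 = 9
Mode ≈ 351 + (11/(11+9)) × 100 = 351 + 55.0000 = 406.0000

406.00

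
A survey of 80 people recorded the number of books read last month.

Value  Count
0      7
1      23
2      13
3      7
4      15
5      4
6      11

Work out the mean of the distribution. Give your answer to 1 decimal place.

2.7

Values: 0, 1, 2, 3, 4, 5, 6
Σfx = 7×0 + 23×1 + 13×2 + 7×3 + 15×4 + 4×5 + 11×6 = 216
n = Σf = 80
Mean = 216 / 80 = 2.7000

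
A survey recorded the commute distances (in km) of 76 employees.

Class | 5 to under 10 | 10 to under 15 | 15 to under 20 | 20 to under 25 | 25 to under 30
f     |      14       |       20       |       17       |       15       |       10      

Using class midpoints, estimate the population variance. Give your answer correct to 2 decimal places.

Midpoints: 7.5, 12.5, 17.5, 22.5, 27.5
n = 76, Σfm = 1265, mean = 16.6447
Σfm² = 24275
Σf(m − x̄)² = Σfm² − (Σfm)²/n = 24275 − 1265²/76 = 3219.4079
Population variance = 3219.4079 / 76 = 42.3606

42.36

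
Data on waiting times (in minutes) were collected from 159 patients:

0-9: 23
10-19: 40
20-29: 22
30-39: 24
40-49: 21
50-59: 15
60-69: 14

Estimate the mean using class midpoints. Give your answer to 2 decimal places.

Midpoints: 4.5, 14.5, 24.5, 34.5, 44.5, 54.5, 64.5
Σfm = 23×4.5 + 40×14.5 + 22×24.5 + 24×34.5 + 21×44.5 + 15×54.5 + 14×64.5 = 4705.5
n = Σf = 159
Mean = 4705.5 / 159 = 29.5943

29.59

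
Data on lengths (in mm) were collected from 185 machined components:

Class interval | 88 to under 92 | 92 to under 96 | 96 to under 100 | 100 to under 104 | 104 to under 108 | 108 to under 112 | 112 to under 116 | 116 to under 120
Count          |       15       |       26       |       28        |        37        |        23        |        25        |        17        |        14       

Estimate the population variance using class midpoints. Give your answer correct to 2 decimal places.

Midpoints: 90, 94, 98, 102, 106, 110, 114, 118
n = 185, Σfm = 19090, mean = 103.1892
Σfm² = 1981892
Σf(m − x̄)² = Σfm² − (Σfm)²/n = 1981892 − 19090²/185 = 12010.3784
Population variance = 12010.3784 / 185 = 64.9210

64.92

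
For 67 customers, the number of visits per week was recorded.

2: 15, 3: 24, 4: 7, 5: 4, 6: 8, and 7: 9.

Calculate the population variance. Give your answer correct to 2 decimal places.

Values: 2, 3, 4, 5, 6, 7
n = 67, Σfx = 261, mean = 3.8955
Σfx² = 1217
Σf(x − x̄)² = Σfx² − (Σfx)²/n = 1217 − 261²/67 = 200.2687
Population variance = 200.2687 / 67 = 2.9891

2.99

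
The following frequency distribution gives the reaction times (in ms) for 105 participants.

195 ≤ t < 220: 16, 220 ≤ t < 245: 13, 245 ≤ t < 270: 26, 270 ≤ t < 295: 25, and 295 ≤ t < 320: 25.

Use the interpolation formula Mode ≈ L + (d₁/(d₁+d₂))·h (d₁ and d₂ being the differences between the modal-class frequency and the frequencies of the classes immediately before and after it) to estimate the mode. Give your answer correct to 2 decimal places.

268.21

Modal class: 245 ≤ t < 270 (highest frequency 26).
d₁ = 26 − 13 = 13, d₂ = 26 − 25 = 1
Mode ≈ 245 + (13/(13+1)) × 25 = 245 + 23.2143 = 268.2143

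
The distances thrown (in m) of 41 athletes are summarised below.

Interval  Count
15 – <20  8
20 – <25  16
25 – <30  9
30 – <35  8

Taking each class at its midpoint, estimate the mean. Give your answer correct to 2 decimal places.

Midpoints: 17.5, 22.5, 27.5, 32.5
Σfm = 8×17.5 + 16×22.5 + 9×27.5 + 8×32.5 = 1007.5
n = Σf = 41
Mean = 1007.5 / 41 = 24.5732

24.57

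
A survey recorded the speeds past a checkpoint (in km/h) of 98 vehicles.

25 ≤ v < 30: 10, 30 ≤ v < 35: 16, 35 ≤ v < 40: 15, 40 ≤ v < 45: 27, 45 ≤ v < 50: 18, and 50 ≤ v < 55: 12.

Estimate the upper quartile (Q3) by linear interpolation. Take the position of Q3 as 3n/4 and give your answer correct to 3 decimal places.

46.528

Cumulative frequencies: 10, 26, 41, 68, 86, 98
n = 98; position = 3n/4 = 73.5.
This falls in the class 45 ≤ v < 50: L = 45, F = 68, f = 18, h = 5.
Upper quartile ≈ 45 + ((73.5 − 68) / 18) × 5 = 46.5278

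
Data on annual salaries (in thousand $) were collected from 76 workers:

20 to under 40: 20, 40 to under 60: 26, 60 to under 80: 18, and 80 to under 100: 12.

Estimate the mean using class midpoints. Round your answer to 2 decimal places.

55.79

Midpoints: 30, 50, 70, 90
Σfm = 20×30 + 26×50 + 18×70 + 12×90 = 4240
n = Σf = 76
Mean = 4240 / 76 = 55.7895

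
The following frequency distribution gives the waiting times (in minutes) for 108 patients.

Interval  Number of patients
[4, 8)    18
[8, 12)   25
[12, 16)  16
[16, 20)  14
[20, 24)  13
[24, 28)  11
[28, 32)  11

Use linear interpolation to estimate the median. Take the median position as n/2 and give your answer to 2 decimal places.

14.75

Cumulative frequencies: 18, 43, 59, 73, 86, 97, 108
n = 108; position = n/2 = 54.
This falls in the class [12, 16): L = 12, F = 43, f = 16, h = 4.
Median ≈ 12 + ((54 − 43) / 16) × 4 = 14.7500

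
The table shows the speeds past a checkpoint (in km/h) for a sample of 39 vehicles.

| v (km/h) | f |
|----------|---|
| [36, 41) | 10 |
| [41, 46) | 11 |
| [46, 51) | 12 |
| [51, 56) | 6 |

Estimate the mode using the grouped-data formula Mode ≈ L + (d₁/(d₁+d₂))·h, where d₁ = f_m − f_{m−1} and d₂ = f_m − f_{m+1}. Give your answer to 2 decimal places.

Modal class: [46, 51) (highest frequency 12).
d₁ = 12 − 11 = 1, d₂ = 12 − 6 = 6
Mode ≈ 46 + (1/(1+6)) × 5 = 46 + 0.7143 = 46.7143

46.71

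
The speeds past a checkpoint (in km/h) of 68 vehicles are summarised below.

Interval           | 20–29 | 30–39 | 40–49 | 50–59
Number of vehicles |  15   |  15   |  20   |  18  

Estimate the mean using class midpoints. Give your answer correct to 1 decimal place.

Midpoints: 24.5, 34.5, 44.5, 54.5
Σfm = 15×24.5 + 15×34.5 + 20×44.5 + 18×54.5 = 2756
n = Σf = 68
Mean = 2756 / 68 = 40.5294

40.5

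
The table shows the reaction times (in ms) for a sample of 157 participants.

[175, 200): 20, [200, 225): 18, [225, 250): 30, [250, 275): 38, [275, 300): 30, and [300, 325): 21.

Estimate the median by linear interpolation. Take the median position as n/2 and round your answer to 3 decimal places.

256.908

Cumulative frequencies: 20, 38, 68, 106, 136, 157
n = 157; position = n/2 = 78.5.
This falls in the class [250, 275): L = 250, F = 68, f = 38, h = 25.
Median ≈ 250 + ((78.5 − 68) / 38) × 25 = 256.9079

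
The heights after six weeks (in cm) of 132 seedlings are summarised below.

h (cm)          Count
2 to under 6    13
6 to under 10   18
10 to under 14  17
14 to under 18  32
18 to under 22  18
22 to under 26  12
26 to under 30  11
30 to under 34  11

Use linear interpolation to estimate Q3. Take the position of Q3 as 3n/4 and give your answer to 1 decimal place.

Cumulative frequencies: 13, 31, 48, 80, 98, 110, 121, 132
n = 132; position = 3n/4 = 99.
This falls in the class 22 to under 26: L = 22, F = 98, f = 12, h = 4.
Upper quartile ≈ 22 + ((99 − 98) / 12) × 4 = 22.3333

22.3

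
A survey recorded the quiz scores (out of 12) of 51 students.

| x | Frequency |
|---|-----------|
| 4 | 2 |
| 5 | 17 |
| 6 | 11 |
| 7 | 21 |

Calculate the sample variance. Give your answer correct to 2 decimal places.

Values: 4, 5, 6, 7
n = 51, Σfx = 306, mean = 6.0000
Σfx² = 1882
Σf(x − x̄)² = Σfx² − (Σfx)²/n = 1882 − 306²/51 = 46.0000
Sample variance = 46.0000 / 50 = 0.9200

0.92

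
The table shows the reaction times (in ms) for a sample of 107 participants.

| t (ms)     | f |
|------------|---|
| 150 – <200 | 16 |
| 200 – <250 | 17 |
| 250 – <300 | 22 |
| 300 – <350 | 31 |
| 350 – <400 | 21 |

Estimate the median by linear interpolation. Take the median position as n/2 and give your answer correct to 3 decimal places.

296.591

Cumulative frequencies: 16, 33, 55, 86, 107
n = 107; position = n/2 = 53.5.
This falls in the class 250 – <300: L = 250, F = 33, f = 22, h = 50.
Median ≈ 250 + ((53.5 − 33) / 22) × 50 = 296.5909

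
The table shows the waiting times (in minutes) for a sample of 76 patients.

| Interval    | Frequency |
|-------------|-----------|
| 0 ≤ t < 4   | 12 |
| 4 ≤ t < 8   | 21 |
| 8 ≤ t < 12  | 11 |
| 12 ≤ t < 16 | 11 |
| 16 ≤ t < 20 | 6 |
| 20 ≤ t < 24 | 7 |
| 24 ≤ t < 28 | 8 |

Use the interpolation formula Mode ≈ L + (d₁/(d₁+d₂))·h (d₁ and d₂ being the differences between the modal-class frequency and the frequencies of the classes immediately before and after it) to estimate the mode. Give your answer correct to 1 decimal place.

Modal class: 4 ≤ t < 8 (highest frequency 21).
d₁ = 21 − 12 = 9, d₂ = 21 − 11 = 10
Mode ≈ 4 + (9/(9+10)) × 4 = 4 + 1.8947 = 5.8947

5.9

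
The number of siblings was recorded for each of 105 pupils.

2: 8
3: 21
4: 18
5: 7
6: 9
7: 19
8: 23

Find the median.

5

Cumulative frequencies: 8, 29, 47, 54, 63, 82, 105
n = 105, so the median is the value in position (n+1)/2 = 53.
Position 53 falls at value 5.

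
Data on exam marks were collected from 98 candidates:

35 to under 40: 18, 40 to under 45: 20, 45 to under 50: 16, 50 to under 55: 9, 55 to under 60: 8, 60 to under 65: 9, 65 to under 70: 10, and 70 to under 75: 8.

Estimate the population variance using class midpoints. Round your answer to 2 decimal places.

Midpoints: 37.5, 42.5, 47.5, 52.5, 57.5, 62.5, 67.5, 72.5
n = 98, Σfm = 5035, mean = 51.3776
Σfm² = 271562.5
Σf(m − x̄)² = Σfm² − (Σfm)²/n = 271562.5 − 5035²/98 = 12876.5306
Population variance = 12876.5306 / 98 = 131.3932

131.39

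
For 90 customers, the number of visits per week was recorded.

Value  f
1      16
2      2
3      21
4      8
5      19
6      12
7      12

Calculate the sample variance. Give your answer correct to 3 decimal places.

3.906

Values: 1, 2, 3, 4, 5, 6, 7
n = 90, Σfx = 366, mean = 4.0667
Σfx² = 1836
Σf(x − x̄)² = Σfx² − (Σfx)²/n = 1836 − 366²/90 = 347.6000
Sample variance = 347.6000 / 89 = 3.9056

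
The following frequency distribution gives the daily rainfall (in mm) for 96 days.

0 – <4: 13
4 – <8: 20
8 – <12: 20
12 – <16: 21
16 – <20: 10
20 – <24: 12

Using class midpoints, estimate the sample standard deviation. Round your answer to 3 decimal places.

Midpoints: 2, 6, 10, 14, 18, 22
n = 96, Σfm = 1084, mean = 11.2917
Σfm² = 15936
Σf(m − x̄)² = Σfm² − (Σfm)²/n = 15936 − 1084²/96 = 3695.8333
Sample variance = 3695.8333 / 95 = 38.9035
Standard deviation = √38.9035 = 6.2373

6.237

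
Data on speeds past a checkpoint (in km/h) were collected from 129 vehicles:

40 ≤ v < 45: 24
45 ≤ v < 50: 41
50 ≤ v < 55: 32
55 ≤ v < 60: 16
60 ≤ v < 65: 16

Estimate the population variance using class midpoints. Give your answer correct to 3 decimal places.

Midpoints: 42.5, 47.5, 52.5, 57.5, 62.5
n = 129, Σfm = 6567.5, mean = 50.9109
Σfm² = 339456.25
Σf(m − x̄)² = Σfm² − (Σfm)²/n = 339456.25 − 6567.5²/129 = 5099.2248
Population variance = 5099.2248 / 129 = 39.5289

39.529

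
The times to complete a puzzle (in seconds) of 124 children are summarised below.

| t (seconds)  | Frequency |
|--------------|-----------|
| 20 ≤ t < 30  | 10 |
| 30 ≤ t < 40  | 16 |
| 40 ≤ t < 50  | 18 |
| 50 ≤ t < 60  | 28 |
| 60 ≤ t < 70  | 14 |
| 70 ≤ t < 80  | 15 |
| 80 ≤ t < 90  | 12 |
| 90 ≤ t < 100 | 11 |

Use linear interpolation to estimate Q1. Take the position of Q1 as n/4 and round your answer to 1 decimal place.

Cumulative frequencies: 10, 26, 44, 72, 86, 101, 113, 124
n = 124; position = n/4 = 31.
This falls in the class 40 ≤ t < 50: L = 40, F = 26, f = 18, h = 10.
Lower quartile ≈ 40 + ((31 − 26) / 18) × 10 = 42.7778

42.8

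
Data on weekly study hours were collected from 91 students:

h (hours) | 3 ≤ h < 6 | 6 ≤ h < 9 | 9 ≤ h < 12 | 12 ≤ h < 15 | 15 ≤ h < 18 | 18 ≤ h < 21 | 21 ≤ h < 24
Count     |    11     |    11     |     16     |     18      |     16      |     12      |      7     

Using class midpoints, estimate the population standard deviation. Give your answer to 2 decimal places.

Midpoints: 4.5, 7.5, 10.5, 13.5, 16.5, 19.5, 22.5
n = 91, Σfm = 1198.5, mean = 13.1703
Σfm² = 18348.75
Σf(m − x̄)² = Σfm² − (Σfm)²/n = 18348.75 − 1198.5²/91 = 2564.1099
Population variance = 2564.1099 / 91 = 28.1770
Standard deviation = √28.1770 = 5.3082

5.31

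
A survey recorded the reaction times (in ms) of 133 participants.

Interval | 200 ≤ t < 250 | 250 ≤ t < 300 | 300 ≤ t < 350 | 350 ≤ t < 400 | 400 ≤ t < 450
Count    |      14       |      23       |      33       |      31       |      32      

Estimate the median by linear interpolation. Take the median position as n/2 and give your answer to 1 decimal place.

Cumulative frequencies: 14, 37, 70, 101, 133
n = 133; position = n/2 = 66.5.
This falls in the class 300 ≤ t < 350: L = 300, F = 37, f = 33, h = 50.
Median ≈ 300 + ((66.5 − 37) / 33) × 50 = 344.6970

344.7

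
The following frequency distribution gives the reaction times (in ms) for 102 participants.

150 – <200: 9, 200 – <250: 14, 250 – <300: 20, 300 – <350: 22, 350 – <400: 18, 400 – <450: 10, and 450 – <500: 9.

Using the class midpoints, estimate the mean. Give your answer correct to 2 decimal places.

Midpoints: 175, 225, 275, 325, 375, 425, 475
Σfm = 9×175 + 14×225 + 20×275 + 22×325 + 18×375 + 10×425 + 9×475 = 32650
n = Σf = 102
Mean = 32650 / 102 = 320.0980

320.10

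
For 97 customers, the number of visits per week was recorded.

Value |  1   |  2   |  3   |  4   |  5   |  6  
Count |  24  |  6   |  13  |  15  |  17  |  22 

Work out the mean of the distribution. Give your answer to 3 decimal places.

Values: 1, 2, 3, 4, 5, 6
Σfx = 24×1 + 6×2 + 13×3 + 15×4 + 17×5 + 22×6 = 352
n = Σf = 97
Mean = 352 / 97 = 3.6289

3.629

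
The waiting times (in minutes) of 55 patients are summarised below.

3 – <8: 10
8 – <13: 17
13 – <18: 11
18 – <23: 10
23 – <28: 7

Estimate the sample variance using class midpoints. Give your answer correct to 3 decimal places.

42.559

Midpoints: 5.5, 10.5, 15.5, 20.5, 25.5
n = 55, Σfm = 787.5, mean = 14.3182
Σfm² = 13573.75
Σf(m − x̄)² = Σfm² − (Σfm)²/n = 13573.75 − 787.5²/55 = 2298.1818
Sample variance = 2298.1818 / 54 = 42.5589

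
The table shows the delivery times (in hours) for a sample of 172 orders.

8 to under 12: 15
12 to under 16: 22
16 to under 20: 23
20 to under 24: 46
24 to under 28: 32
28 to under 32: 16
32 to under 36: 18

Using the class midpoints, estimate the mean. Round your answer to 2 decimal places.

Midpoints: 10, 14, 18, 22, 26, 30, 34
Σfm = 15×10 + 22×14 + 23×18 + 46×22 + 32×26 + 16×30 + 18×34 = 3808
n = Σf = 172
Mean = 3808 / 172 = 22.1395

22.14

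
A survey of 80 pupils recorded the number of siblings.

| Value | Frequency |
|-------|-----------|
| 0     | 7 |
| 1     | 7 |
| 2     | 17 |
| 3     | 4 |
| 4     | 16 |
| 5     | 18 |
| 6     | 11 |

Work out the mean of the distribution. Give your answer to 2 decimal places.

3.41

Values: 0, 1, 2, 3, 4, 5, 6
Σfx = 7×0 + 7×1 + 17×2 + 4×3 + 16×4 + 18×5 + 11×6 = 273
n = Σf = 80
Mean = 273 / 80 = 3.4125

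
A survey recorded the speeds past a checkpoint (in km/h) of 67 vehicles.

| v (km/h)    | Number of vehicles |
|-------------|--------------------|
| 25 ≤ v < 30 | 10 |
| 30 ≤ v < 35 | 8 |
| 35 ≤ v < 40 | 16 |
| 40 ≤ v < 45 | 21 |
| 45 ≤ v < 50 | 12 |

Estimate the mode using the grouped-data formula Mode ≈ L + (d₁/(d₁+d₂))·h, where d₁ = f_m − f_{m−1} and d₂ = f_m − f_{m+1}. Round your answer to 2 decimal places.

41.79

Modal class: 40 ≤ v < 45 (highest frequency 21).
d₁ = 21 − 16 = 5, d₂ = 21 − 12 = 9
Mode ≈ 40 + (5/(5+9)) × 5 = 40 + 1.7857 = 41.7857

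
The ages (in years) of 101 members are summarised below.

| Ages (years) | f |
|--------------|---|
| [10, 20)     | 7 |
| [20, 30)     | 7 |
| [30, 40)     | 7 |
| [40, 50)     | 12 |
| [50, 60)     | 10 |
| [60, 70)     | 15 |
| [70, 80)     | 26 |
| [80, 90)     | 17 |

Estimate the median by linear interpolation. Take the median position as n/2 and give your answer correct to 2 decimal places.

Cumulative frequencies: 7, 14, 21, 33, 43, 58, 84, 101
n = 101; position = n/2 = 50.5.
This falls in the class [60, 70): L = 60, F = 43, f = 15, h = 10.
Median ≈ 60 + ((50.5 − 43) / 15) × 10 = 65.0000

65.00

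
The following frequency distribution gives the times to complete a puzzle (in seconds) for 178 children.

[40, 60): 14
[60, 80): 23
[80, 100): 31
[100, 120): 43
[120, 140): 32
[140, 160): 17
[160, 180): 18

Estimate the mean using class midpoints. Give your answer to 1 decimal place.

110.1

Midpoints: 50, 70, 90, 110, 130, 150, 170
Σfm = 14×50 + 23×70 + 31×90 + 43×110 + 32×130 + 17×150 + 18×170 = 19600
n = Σf = 178
Mean = 19600 / 178 = 110.1124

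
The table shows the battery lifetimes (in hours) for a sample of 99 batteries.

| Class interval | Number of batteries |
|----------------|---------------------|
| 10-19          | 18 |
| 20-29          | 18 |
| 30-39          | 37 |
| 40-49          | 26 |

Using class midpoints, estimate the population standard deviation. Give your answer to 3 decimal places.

10.449

Midpoints: 14.5, 24.5, 34.5, 44.5
n = 99, Σfm = 3135.5, mean = 31.6717
Σfm² = 110114.75
Σf(m − x̄)² = Σfm² − (Σfm)²/n = 110114.75 − 3135.5²/99 = 10808.0808
Population variance = 10808.0808 / 99 = 109.1725
Standard deviation = √109.1725 = 10.4486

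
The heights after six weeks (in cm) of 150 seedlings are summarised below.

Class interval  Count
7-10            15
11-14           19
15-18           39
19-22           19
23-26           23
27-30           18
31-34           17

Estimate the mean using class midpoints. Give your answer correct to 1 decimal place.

20.2

Midpoints: 8.5, 12.5, 16.5, 20.5, 24.5, 28.5, 32.5
Σfm = 15×8.5 + 19×12.5 + 39×16.5 + 19×20.5 + 23×24.5 + 18×28.5 + 17×32.5 = 3027
n = Σf = 150
Mean = 3027 / 150 = 20.1800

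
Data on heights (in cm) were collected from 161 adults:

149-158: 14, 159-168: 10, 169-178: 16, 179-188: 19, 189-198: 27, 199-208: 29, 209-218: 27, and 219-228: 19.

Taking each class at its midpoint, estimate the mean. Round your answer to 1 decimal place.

Midpoints: 153.5, 163.5, 173.5, 183.5, 193.5, 203.5, 213.5, 223.5
Σfm = 14×153.5 + 10×163.5 + 16×173.5 + 19×183.5 + 27×193.5 + 29×203.5 + 27×213.5 + 19×223.5 = 31183.5
n = Σf = 161
Mean = 31183.5 / 161 = 193.6863

193.7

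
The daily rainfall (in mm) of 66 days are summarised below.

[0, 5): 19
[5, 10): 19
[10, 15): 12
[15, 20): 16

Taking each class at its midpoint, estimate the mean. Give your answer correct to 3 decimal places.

9.394

Midpoints: 2.5, 7.5, 12.5, 17.5
Σfm = 19×2.5 + 19×7.5 + 12×12.5 + 16×17.5 = 620
n = Σf = 66
Mean = 620 / 66 = 9.3939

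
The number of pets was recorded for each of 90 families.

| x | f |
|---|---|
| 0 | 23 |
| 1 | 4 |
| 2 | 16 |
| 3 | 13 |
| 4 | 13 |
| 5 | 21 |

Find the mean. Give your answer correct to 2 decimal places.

2.58

Values: 0, 1, 2, 3, 4, 5
Σfx = 23×0 + 4×1 + 16×2 + 13×3 + 13×4 + 21×5 = 232
n = Σf = 90
Mean = 232 / 90 = 2.5778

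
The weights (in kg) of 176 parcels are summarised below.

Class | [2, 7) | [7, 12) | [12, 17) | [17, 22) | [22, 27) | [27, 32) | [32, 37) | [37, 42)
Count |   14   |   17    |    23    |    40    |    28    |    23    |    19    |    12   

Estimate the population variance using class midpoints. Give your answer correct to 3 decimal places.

Midpoints: 4.5, 9.5, 14.5, 19.5, 24.5, 29.5, 34.5, 39.5
n = 176, Σfm = 3832, mean = 21.7727
Σfm² = 100024
Σf(m − x̄)² = Σfm² − (Σfm)²/n = 100024 − 3832²/176 = 16590.9091
Population variance = 16590.9091 / 176 = 94.2665

94.267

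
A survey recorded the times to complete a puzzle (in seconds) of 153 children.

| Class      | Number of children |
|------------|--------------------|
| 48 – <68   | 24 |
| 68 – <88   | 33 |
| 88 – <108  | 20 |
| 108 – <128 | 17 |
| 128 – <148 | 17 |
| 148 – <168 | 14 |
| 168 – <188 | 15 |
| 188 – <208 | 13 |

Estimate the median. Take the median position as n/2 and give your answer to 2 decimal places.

107.50

Cumulative frequencies: 24, 57, 77, 94, 111, 125, 140, 153
n = 153; position = n/2 = 76.5.
This falls in the class 88 – <108: L = 88, F = 57, f = 20, h = 20.
Median ≈ 88 + ((76.5 − 57) / 20) × 20 = 107.5000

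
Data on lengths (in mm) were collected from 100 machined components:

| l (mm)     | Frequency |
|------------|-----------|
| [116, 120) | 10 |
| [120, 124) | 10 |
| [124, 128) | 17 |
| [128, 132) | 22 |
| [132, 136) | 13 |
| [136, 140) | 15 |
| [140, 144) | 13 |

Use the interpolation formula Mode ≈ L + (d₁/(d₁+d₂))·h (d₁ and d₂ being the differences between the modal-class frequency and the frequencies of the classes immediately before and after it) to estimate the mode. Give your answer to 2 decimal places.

129.43

Modal class: [128, 132) (highest frequency 22).
d₁ = 22 − 17 = 5, d₂ = 22 − 13 = 9
Mode ≈ 128 + (5/(5+9)) × 4 = 128 + 1.4286 = 129.4286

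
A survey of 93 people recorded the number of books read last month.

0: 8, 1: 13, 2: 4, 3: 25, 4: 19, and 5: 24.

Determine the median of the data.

Cumulative frequencies: 8, 21, 25, 50, 69, 93
n = 93, so the median is the value in position (n+1)/2 = 47.
Position 47 falls at value 3.

3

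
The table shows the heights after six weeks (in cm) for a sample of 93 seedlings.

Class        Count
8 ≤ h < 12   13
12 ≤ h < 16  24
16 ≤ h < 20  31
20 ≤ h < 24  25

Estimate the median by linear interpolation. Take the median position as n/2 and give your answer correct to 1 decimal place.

17.2

Cumulative frequencies: 13, 37, 68, 93
n = 93; position = n/2 = 46.5.
This falls in the class 16 ≤ h < 20: L = 16, F = 37, f = 31, h = 4.
Median ≈ 16 + ((46.5 − 37) / 31) × 4 = 17.2258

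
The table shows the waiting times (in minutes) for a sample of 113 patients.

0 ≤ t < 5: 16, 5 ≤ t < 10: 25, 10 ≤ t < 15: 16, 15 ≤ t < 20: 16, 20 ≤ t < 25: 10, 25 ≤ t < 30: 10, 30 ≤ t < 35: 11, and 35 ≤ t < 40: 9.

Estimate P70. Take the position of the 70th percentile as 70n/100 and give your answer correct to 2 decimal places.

23.05

Cumulative frequencies: 16, 41, 57, 73, 83, 93, 104, 113
n = 113; position = 70n/100 = 79.1.
This falls in the class 20 ≤ t < 25: L = 20, F = 73, f = 10, h = 5.
70th percentile ≈ 20 + ((79.1 − 73) / 10) × 5 = 23.0500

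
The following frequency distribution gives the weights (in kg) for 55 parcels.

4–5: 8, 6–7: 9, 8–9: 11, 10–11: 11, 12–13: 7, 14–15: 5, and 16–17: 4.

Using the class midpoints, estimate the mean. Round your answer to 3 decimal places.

Midpoints: 4.5, 6.5, 8.5, 10.5, 12.5, 14.5, 16.5
Σfm = 8×4.5 + 9×6.5 + 11×8.5 + 11×10.5 + 7×12.5 + 5×14.5 + 4×16.5 = 529.5
n = Σf = 55
Mean = 529.5 / 55 = 9.6273

9.627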